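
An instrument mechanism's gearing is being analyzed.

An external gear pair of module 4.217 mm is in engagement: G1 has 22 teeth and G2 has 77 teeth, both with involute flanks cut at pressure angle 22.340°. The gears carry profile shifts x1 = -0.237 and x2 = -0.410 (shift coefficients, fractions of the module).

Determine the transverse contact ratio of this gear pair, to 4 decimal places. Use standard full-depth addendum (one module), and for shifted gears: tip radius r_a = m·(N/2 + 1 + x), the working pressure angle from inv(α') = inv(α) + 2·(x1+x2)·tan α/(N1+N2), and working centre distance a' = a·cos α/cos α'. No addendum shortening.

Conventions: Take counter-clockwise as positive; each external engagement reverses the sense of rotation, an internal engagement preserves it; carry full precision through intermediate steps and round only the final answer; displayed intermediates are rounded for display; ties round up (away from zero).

1.7438

topology: single-mesh involute geometry — m = 4.217, 22T/77T pair
base radii: r_b1 = 42.905404, r_b2 = 150.168915
tip radii: r_a1 = 49.604571, r_a2 = 164.842530
inv(α') = inv(22.340°) + 2·(-0.237-0.410)·tan α/(22+77) = 0.01566778  ⇒  α' = 20.32442°
a' = a·cos α / cos α' = 208.7415·cos 22.340°/cos 20.32442° = 205.893010
action lengths: √(r_a1²−r_b1²) = 24.894573, √(r_a2²−r_b2²) = 67.987915
base pitch p_b = π·m·cos α = 12.253755
CR = (24.894573 + 67.987915 − 205.893010·sin 20.32442°)/12.253755 = 1.743839
contact ratio ≈ 1.7438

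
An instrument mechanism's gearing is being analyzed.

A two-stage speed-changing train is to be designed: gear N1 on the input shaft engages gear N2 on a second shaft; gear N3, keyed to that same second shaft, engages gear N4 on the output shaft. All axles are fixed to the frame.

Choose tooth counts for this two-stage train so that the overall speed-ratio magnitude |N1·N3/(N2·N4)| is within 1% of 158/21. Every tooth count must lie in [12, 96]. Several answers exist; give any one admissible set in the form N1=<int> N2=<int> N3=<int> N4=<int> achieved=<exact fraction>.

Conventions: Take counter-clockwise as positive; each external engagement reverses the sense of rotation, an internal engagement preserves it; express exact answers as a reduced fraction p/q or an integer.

class = fixed-axis compound train [2-stage, 158/21 wanted]
target = 158/21 in lowest terms: an exact hit needs N1·N3 = k·158 and N2·N4 = k·21 for one integer k, every count in [12, 96]; additionally prefer no 1:1 stage (N1 ≠ N2, N3 ≠ N4)
k = 1…7: no 1:1-free in-range split of k·158 and k·21 into factor pairs; take k = 8
k = 8: N1·N3 = 1264 = 16·79, N2·N4 = 168 = 12·14
achieved = 16·79/(12·14) = 158/21; |achieved − target| = 0 ≤ 79/1050 ✓

N1=16 N2=12 N3=79 N4=14 achieved=158/21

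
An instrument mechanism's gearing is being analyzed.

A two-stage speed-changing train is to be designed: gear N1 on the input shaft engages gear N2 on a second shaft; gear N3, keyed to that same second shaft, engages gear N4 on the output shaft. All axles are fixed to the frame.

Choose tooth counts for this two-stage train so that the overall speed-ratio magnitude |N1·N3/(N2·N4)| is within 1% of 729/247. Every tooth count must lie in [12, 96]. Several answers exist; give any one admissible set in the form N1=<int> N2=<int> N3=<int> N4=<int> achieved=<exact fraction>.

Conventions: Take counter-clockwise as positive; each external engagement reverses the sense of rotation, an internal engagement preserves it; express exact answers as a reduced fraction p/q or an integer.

N1=27 N2=13 N3=27 N4=19 achieved=729/247

2-stage fixed-axis compound train for ratio 729/247
target = 729/247 in lowest terms: an exact hit needs N1·N3 = k·729 and N2·N4 = k·247 for one integer k, every count in [12, 96]; additionally prefer no 1:1 stage (N1 ≠ N2, N3 ≠ N4)
k = 1: N1·N3 = 729 = 27·27, N2·N4 = 247 = 13·19
achieved = 27·27/(13·19) = 729/247; |achieved − target| = 0 ≤ 729/24700 ✓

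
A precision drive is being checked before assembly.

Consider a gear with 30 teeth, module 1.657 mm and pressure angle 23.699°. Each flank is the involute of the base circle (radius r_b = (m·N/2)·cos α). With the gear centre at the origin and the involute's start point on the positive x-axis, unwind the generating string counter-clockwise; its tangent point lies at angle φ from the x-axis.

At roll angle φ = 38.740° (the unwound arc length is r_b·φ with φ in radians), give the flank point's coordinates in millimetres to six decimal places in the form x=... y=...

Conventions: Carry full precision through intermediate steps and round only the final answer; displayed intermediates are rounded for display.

x=27.381631 y=2.239527

topology: single-mesh involute geometry — m = 1.657, N = 30
pitch radius r_p = m·N/2 = 1.657·30/2 = 24.855000
base radius r_b = r_p·cos α = 24.855000·cos 23.699° = 22.758968
roll angle φ = 38.740° = 0.67614055 rad
x = r_b·(cos φ + φ·sin φ) = 27.381631
y = r_b·(sin φ − φ·cos φ) = 2.239527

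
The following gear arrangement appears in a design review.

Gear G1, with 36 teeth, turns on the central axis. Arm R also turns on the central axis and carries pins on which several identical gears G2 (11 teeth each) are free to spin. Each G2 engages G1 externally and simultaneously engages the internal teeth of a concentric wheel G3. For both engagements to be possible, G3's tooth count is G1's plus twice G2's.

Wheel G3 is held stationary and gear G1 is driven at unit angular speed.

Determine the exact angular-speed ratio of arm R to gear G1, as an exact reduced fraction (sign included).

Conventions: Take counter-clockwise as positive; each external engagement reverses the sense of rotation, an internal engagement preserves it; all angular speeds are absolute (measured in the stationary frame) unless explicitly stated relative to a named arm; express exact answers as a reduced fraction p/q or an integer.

18/47

class = planetary set [G3 = 36+2·11 = 58; Willis about the carrier]
ring teeth: 36 + 2·11 = 58
36(ω_sun−ω_arm) = −58(ω_ring−ω_arm),  ω_ring = 0, ω_sun = 1
36(1−ω_arm) = −58(0−ω_arm)  ⇒  94·ω_arm = 36  ⇒  ω_arm = 18/47
ω_out/ω_in = 18/47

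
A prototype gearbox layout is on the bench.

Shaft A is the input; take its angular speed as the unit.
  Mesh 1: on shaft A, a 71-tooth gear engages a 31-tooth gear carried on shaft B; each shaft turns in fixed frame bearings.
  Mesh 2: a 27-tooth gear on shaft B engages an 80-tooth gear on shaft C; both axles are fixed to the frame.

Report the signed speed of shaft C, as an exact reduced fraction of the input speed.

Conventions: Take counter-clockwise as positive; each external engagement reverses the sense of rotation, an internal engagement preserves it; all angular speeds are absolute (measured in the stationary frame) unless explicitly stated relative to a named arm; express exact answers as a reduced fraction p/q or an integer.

1917/2480

2-mesh fixed-axis compound train (all bearings frame-fixed)
mesh 1 [71T→31T]: |ω|/ω_in = 1×71/31 = 71/31, sense flips to −
mesh 2 [27T→80T]: |ω|/ω_in = (71/31)×27/80 = 1917/2480, sense flips to +
signed output speed (× input speed) = 1917/2480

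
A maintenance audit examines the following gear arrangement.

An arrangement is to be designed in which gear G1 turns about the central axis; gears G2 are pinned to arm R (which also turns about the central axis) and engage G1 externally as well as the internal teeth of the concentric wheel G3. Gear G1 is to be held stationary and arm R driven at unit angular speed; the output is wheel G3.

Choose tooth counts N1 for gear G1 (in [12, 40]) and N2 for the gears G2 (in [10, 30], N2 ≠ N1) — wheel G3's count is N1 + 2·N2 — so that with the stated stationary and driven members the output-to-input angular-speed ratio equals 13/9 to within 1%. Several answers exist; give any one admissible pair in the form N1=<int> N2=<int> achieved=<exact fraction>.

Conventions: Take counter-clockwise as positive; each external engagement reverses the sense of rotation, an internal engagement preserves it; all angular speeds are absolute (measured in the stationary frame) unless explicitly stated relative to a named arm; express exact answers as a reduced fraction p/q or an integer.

topology: planetary set — design target 13/9, arm = carrier (Willis)
Willis with ω_sun = 0: ω_ring/ω_arm = (N1+N3)/N3; set equal to 13/9  ⇒  N3/N1 = 1/(13/9 − 1) = 9/4
N3 = N1 + 2·N2  ⇒  N2/N1 = (N3/N1 − 1)/2 = (9/4 − 1)/2 = 5/8
smallest multiple with N1 ≥ 12 and N2 ≥ 10: k = 2  ⇒  N1 = 2·8 = 16, N2 = 2·5 = 10 (N1 ≤ 40, N2 ≤ 30, N2 ≠ N1 ✓), N3 = 16 + 2·10 = 36
check: (N1+N3)/N3 with N1 = 16, N3 = 36 gives 13/9; |achieved − target| = 0 ≤ 13/900 ✓

N1=16 N2=10 achieved=13/9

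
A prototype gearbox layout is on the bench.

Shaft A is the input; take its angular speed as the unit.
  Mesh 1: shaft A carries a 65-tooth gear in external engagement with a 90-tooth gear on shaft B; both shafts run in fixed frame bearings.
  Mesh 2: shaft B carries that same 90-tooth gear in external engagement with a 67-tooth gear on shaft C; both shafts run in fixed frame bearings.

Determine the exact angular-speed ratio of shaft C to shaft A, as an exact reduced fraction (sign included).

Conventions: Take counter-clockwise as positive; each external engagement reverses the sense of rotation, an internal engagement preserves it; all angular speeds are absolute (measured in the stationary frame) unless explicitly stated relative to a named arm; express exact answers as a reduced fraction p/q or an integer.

class = fixed-axis compound train [2 meshes; 2 ratios multiply, 2 sense flips]
mesh 1 [65T→90T]: running ratio 13/18, sense −
mesh 2 [90T→67T]: running ratio 65/67, sense +
ω_out/ω_in = 65/67

65/67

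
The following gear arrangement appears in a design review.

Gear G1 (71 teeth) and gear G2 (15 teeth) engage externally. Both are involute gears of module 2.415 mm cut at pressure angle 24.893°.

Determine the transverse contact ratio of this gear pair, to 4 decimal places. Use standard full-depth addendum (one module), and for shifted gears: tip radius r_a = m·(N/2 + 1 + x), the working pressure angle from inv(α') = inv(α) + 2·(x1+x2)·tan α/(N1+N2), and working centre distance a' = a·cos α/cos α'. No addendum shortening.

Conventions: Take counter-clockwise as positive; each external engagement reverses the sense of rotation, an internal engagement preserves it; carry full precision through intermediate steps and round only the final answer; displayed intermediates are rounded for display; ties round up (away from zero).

1.4668

recognized (one external pair, fixed centres): single-mesh tooth geometry, m = 2.415, N1 = 71, N2 = 15
base radii: r_b1 = 77.767560, r_b2 = 16.429766
tip radii: r_a1 = 88.147500, r_a2 = 20.527500
no profile shift: α' = α, a' = a
action lengths: √(r_a1²−r_b1²) = 41.499257, √(r_a2²−r_b2²) = 12.306138
base pitch p_b = π·m·cos α = 6.882084
CR = (41.499257 + 12.306138 − 103.845000·sin 24.89300°)/6.882084 = 1.466771
contact ratio ≈ 1.4668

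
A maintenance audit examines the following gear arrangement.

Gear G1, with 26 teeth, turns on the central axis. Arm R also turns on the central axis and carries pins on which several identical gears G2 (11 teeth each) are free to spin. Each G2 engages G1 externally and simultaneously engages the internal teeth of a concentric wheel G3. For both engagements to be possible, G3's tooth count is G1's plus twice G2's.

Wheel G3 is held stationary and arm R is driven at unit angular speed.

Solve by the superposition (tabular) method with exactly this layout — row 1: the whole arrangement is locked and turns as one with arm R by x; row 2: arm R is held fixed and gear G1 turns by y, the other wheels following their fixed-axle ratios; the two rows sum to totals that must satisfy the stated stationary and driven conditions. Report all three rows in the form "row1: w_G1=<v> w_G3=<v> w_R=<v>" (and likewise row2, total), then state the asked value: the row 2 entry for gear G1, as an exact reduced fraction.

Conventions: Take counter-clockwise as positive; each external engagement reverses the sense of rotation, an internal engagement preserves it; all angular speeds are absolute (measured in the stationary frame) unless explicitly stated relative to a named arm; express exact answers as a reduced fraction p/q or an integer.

class = planetary set [G3 = 26+2·11 = 48; Willis about the carrier]
row 1: whole set turns with the arm by x
row 2 — arm fixed, fixed-axis ratios: sun y, ring −(26/48)·y, arm 0
boundary: total ω_ring = x − (26/48)·y = 0 and total ω_arm = x = 1  ⇒  y = 24/13, x = 1
row 2 ring = −(26/48)·24/13 = -1
totals (row 1 + row 2): sun 1 + 24/13 = 37/13, ring 1 + (-1) = 0, arm 1 + 0 = 1
asked cell (row2, sun) = 24/13

row1: w_G1=1 w_G3=1 w_R=1
row2: w_G1=24/13 w_G3=-1 w_R=0
total: w_G1=37/13 w_G3=0 w_R=1
asked value: 24/13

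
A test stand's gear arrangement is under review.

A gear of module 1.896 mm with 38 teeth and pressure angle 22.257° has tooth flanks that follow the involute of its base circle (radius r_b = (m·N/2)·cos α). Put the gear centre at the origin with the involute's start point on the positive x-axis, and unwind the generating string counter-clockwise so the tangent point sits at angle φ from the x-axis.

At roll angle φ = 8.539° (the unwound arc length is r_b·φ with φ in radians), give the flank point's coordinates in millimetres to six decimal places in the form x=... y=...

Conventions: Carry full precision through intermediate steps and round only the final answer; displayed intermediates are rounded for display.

single-mesh involute tooth geometry (38T wheel at module 1.896)
pitch radius r_p = m·N/2 = 1.896·38/2 = 36.024000
base radius r_b = r_p·cos α = 36.024000·cos 22.257° = 33.340004
roll angle φ = 8.539° = 0.14903366 rad
x = r_b·(cos φ + φ·sin φ) = 33.708209
y = r_b·(sin φ − φ·cos φ) = 0.036706

x=33.708209 y=0.036706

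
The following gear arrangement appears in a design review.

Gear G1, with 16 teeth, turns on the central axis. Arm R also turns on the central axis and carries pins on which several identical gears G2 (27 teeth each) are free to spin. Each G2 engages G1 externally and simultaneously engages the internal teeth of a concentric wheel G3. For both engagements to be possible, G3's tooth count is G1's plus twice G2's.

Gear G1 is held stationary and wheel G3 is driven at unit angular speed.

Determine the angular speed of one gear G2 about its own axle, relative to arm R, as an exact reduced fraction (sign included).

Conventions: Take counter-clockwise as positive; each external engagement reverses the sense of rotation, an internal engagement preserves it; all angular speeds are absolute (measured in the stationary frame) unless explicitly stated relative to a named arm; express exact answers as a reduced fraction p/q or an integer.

topology: planetary set — G1 16T / G2 27T / G3 70T, arm = carrier (Willis)
ring teeth: 16 + 2·27 = 70
16(ω_sun−ω_arm) = −70(ω_ring−ω_arm),  ω_sun = 0, ω_ring = 1
16(0−ω_arm) = −70(1−ω_arm)  ⇒  86·ω_arm = 70  ⇒  ω_arm = 35/43
sun–planet mesh: 16·(0−35/43) = −27·(ω_p−ω_arm)  ⇒  ω_p−ω_arm = 560/1161
exact speed ratio = 560/1161

560/1161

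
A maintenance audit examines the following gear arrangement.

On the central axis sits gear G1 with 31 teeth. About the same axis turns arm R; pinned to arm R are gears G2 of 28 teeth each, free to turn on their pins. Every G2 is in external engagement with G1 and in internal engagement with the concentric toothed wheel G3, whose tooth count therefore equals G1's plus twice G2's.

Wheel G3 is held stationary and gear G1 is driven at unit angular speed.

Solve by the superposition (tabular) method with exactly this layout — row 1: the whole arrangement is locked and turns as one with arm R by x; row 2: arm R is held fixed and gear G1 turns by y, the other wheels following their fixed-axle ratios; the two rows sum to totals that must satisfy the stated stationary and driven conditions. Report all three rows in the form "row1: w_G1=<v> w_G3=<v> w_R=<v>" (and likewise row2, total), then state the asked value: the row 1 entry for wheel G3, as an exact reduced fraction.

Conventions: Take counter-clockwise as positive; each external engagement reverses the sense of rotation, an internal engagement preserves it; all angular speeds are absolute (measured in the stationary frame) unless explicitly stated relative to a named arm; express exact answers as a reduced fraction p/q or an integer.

planetary set (31T centre, 28T on arm, 87T internal) — Willis relation
row 1 — lock + rotate with arm: ω_sun = ω_ring = ω_arm = x
row 2 (arm held, sun turns y): ω_ring = −(31/87)·y, ω_arm = 0
boundary: total ω_ring = x − (31/87)·y = 0 and total ω_sun = x + y = 1  ⇒  y = 87/118, x = 31/118
row 2 ring = −(31/87)·87/118 = -31/118
totals (row 1 + row 2): sun 31/118 + 87/118 = 1, ring 31/118 + (-31/118) = 0, arm 31/118 + 0 = 31/118
asked cell (row1, ring) = 31/118

row1: w_G1=31/118 w_G3=31/118 w_R=31/118
row2: w_G1=87/118 w_G3=-31/118 w_R=0
total: w_G1=1 w_G3=0 w_R=31/118
asked value: 31/118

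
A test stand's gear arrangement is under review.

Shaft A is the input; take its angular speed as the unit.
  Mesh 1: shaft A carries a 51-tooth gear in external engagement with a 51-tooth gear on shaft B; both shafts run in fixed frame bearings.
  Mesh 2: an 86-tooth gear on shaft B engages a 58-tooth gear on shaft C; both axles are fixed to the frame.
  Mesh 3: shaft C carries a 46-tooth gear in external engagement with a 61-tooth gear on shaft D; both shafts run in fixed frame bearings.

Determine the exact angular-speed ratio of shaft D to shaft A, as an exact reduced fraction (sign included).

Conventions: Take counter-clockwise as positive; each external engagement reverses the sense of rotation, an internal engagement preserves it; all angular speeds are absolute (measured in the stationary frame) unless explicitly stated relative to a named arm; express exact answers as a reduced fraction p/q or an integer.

-1978/1769

class = fixed-axis compound train [3 meshes; 3 ratios multiply, 3 sense flips]
mesh 1 [51T→51T]: running ratio 1, sense −
mesh 2 [86T→58T]: running ratio 43/29, sense +
mesh 3 [46T→61T]: running ratio 1978/1769, sense −
ω_out/ω_in = -1978/1769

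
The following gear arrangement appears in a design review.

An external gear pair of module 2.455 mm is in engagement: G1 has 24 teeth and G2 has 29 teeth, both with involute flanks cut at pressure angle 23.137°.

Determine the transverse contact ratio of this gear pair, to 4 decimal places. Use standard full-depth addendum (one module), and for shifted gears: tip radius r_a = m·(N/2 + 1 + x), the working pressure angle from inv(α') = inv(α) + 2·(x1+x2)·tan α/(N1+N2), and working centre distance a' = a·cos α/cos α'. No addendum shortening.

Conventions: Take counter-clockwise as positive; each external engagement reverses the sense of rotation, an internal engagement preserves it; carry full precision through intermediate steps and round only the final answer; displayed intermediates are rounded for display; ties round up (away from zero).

class = single-mesh tooth geometry [involute pair 24T × 29T, m = 2.455]
base radii: r_b1 = 27.090472, r_b2 = 32.734320
tip radii: r_a1 = 31.915000, r_a2 = 38.052500
no profile shift: α' = α, a' = a
action lengths: √(r_a1²−r_b1²) = 16.872272, √(r_a2²−r_b2²) = 19.402501
base pitch p_b = π·m·cos α = 7.092269
CR = (16.872272 + 19.402501 − 65.057500·sin 23.13700°)/7.092269 = 1.510330
contact ratio ≈ 1.5103

1.5103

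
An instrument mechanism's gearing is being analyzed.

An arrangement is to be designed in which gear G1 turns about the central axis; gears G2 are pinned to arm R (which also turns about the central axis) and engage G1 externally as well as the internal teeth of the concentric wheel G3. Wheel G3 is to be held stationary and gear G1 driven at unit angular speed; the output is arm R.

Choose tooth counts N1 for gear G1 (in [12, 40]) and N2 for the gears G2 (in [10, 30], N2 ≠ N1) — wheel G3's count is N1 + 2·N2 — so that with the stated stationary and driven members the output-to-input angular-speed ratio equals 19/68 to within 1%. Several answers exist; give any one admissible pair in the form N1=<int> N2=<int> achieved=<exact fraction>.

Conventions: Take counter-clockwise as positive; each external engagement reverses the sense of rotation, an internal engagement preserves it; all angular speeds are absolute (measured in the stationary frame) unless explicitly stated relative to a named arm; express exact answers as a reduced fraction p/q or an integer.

planetary set to be sized for 19/68 (Willis relation)
Willis with ω_ring = 0: ω_arm/ω_sun = N1/(N1+N3); set equal to 19/68  ⇒  N3/N1 = 1/(19/68) − 1 = 49/19
N3 = N1 + 2·N2  ⇒  N2/N1 = (N3/N1 − 1)/2 = (49/19 − 1)/2 = 15/19
smallest multiple with N1 ≥ 12 and N2 ≥ 10: k = 1  ⇒  N1 = 1·19 = 19, N2 = 1·15 = 15 (N1 ≤ 40, N2 ≤ 30, N2 ≠ N1 ✓), N3 = 19 + 2·15 = 49
check: N1/(N1+N3) with N1 = 19, N3 = 49 gives 19/68; |achieved − target| = 0 ≤ 19/6800 ✓

N1=19 N2=15 achieved=19/68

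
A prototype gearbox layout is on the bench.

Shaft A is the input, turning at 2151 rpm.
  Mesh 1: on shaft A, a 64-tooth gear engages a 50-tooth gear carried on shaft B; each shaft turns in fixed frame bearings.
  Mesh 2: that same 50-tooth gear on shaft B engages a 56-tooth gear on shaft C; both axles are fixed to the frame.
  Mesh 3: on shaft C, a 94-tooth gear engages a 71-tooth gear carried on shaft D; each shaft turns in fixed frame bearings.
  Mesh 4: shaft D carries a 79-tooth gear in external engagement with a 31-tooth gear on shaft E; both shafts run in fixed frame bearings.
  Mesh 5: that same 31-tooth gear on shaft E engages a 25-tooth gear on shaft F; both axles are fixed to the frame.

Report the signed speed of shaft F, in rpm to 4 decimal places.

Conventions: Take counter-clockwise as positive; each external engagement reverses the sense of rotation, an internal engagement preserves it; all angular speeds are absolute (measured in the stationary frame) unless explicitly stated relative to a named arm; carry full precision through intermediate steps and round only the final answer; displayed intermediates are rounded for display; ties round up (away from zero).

class = fixed-axis compound train [5 meshes; 5 ratios multiply, 5 sense flips]
mesh 1 [64T→50T]: ω = 2151.0000×64/50 = 2753.2800 rpm, sense flips to −
mesh 2 [50T→56T]: ω = 2753.2800×50/56 = 2458.2857 rpm, sense flips to +
mesh 3 [94T→71T]: ω = 2458.2857×94/71 = 3254.6318 rpm, sense flips to −
mesh 4 [79T→31T]: ω = 3254.6318×79/31 = 8294.0617 rpm, sense flips to +
mesh 5 [31T→25T]: ω = 8294.0617×31/25 = 10284.6365 rpm, sense flips to −
signed output speed = -10284.6365 rpm

-10284.6365 rpm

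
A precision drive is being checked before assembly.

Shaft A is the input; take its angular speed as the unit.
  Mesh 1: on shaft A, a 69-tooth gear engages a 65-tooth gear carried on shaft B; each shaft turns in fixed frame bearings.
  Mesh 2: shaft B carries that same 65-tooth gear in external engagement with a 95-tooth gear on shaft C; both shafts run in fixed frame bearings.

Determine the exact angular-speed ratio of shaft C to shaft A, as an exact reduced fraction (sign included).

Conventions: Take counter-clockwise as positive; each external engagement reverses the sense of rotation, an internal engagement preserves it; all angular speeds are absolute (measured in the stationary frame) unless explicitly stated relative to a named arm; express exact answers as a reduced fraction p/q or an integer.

class = fixed-axis compound train [2 meshes; 2 ratios multiply, 2 sense flips]
mesh 1 [69T→65T]: running ratio 69/65, sense −
mesh 2 [65T→95T]: running ratio 69/95, sense +
ω_out/ω_in = 69/95

69/95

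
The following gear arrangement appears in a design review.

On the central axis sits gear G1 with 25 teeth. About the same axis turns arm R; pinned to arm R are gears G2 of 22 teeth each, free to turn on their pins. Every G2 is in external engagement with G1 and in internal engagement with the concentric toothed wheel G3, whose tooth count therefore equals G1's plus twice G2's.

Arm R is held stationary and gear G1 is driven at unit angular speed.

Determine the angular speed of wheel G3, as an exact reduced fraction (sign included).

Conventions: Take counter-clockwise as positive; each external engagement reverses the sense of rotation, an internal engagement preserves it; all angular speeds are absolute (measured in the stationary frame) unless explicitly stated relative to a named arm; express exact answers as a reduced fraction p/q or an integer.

-25/69

recognized (axles ride arm R): planetary set, 25/22/69 teeth
ring teeth: 25 + 2·22 = 69
25(ω_sun−ω_arm) = −69(ω_ring−ω_arm),  ω_arm = 0, ω_sun = 1
ω_ring = 0 − (25/69)(1−0) = -25/69
exact speed ratio = -25/69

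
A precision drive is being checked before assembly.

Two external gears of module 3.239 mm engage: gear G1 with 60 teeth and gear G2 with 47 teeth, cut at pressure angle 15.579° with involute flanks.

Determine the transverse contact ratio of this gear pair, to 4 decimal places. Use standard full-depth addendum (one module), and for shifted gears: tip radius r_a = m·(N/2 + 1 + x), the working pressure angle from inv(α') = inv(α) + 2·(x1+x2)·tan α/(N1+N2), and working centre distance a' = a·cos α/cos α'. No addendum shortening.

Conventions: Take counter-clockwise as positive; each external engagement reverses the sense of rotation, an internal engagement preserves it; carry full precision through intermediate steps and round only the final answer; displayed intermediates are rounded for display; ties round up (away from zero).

2.0570

topology: single-mesh involute geometry — m = 3.239, 60T/47T pair
base radii: r_b1 = 93.600078, r_b2 = 73.320061
tip radii: r_a1 = 100.409000, r_a2 = 79.355500
no profile shift: α' = α, a' = a
action lengths: √(r_a1²−r_b1²) = 36.345463, √(r_a2²−r_b2²) = 30.355626
base pitch p_b = π·m·cos α = 9.801777
CR = (36.345463 + 30.355626 − 173.286500·sin 15.57900°)/9.801777 = 2.056983
contact ratio ≈ 2.0570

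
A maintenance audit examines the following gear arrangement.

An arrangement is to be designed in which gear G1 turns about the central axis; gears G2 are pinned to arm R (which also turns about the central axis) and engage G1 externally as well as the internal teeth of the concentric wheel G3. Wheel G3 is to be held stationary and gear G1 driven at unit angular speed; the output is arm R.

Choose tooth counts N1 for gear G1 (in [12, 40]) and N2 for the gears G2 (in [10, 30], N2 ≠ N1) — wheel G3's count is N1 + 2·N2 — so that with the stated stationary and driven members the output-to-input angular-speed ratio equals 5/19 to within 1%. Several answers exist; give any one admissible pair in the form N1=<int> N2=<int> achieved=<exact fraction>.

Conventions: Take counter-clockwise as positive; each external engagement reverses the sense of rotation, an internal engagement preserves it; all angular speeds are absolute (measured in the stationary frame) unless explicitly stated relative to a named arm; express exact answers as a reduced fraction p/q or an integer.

design class (target 5/19): planetary set
Willis with ω_ring = 0: ω_arm/ω_sun = N1/(N1+N3); set equal to 5/19  ⇒  N3/N1 = 1/(5/19) − 1 = 14/5
N3 = N1 + 2·N2  ⇒  N2/N1 = (N3/N1 − 1)/2 = (14/5 − 1)/2 = 9/10
smallest multiple with N1 ≥ 12 and N2 ≥ 10: k = 2  ⇒  N1 = 2·10 = 20, N2 = 2·9 = 18 (N1 ≤ 40, N2 ≤ 30, N2 ≠ N1 ✓), N3 = 20 + 2·18 = 56
check: N1/(N1+N3) with N1 = 20, N3 = 56 gives 5/19; |achieved − target| = 0 ≤ 1/380 ✓

N1=20 N2=18 achieved=5/19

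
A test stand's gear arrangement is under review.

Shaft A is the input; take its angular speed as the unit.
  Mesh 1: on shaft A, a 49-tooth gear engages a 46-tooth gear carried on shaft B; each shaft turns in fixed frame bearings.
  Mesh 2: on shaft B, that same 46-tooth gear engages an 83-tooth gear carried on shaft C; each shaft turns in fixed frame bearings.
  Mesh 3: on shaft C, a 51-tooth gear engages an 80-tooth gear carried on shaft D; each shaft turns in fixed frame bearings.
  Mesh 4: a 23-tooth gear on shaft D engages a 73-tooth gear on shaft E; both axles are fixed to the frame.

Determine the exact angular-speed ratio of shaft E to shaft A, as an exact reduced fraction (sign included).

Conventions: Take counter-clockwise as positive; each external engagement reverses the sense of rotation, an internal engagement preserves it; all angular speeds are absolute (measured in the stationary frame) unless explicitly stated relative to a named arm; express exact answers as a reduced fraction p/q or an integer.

57477/484720

class = fixed-axis compound train [4 meshes; 4 ratios multiply, 4 sense flips]
mesh 1 [49T→46T]: running ratio 49/46, sense −
mesh 2 [46T→83T]: running ratio 49/83, sense +
mesh 3 [51T→80T]: running ratio 2499/6640, sense −
mesh 4 [23T→73T]: running ratio 57477/484720, sense +
ω_out/ω_in = 57477/484720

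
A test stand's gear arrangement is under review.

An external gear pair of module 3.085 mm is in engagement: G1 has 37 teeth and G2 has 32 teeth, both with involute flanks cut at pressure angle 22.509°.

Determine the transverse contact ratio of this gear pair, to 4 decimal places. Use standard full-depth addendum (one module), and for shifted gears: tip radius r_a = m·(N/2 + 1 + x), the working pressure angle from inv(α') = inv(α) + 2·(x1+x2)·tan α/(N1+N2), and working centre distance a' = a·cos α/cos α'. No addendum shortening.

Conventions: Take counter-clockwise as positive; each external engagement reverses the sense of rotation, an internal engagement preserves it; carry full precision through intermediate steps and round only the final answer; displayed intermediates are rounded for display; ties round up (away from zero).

single-mesh involute tooth geometry (37T engaging 32T at module 3.085)
base radii: r_b1 = 52.724683, r_b2 = 45.599726
tip radii: r_a1 = 60.157500, r_a2 = 52.445000
no profile shift: α' = α, a' = a
action lengths: √(r_a1²−r_b1²) = 28.966059, √(r_a2²−r_b2²) = 25.906428
base pitch p_b = π·m·cos α = 8.953485
CR = (28.966059 + 25.906428 − 106.432500·sin 22.50900°)/8.953485 = 1.577831
contact ratio ≈ 1.5778

1.5778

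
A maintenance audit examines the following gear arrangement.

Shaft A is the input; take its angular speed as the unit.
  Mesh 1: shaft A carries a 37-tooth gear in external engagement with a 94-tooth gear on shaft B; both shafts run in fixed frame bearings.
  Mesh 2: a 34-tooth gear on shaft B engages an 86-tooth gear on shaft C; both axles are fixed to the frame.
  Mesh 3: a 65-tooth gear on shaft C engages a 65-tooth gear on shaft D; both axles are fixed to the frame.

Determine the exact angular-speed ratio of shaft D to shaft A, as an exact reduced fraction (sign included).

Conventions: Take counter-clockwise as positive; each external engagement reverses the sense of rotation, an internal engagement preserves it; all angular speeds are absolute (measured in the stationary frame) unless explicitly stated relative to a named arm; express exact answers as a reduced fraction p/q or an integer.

-629/4042

class = fixed-axis compound train [3 meshes; 3 ratios multiply, 3 sense flips]
mesh 1 [37T→94T]: running ratio 37/94, sense −
mesh 2 [34T→86T]: running ratio 629/4042, sense +
mesh 3 [65T→65T]: running ratio 629/4042, sense −
ω_out/ω_in = -629/4042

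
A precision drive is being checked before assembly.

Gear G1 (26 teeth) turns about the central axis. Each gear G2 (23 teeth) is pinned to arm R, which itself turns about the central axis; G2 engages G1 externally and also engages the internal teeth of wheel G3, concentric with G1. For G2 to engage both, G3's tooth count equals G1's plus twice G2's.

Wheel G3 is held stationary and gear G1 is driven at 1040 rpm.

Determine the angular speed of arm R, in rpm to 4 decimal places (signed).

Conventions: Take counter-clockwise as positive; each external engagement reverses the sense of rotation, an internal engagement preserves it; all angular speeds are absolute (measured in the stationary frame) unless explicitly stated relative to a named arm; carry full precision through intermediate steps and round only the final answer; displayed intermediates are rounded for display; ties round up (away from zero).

topology: planetary set — G1 26T / G2 23T / G3 72T, arm = carrier (Willis)
normalise by the input: solve with ω_sun = 1, then scale by 1040 rpm
ring teeth: 26 + 2·23 = 72
26(ω_sun−ω_arm) = −72(ω_ring−ω_arm),  ω_ring = 0, ω_sun = 1
26(1−ω_arm) = −72(0−ω_arm)  ⇒  98·ω_arm = 26  ⇒  ω_arm = 13/49
scale: ω_arm = 13/49 × 1040 rpm = +275.9184 rpm

+275.9184 rpm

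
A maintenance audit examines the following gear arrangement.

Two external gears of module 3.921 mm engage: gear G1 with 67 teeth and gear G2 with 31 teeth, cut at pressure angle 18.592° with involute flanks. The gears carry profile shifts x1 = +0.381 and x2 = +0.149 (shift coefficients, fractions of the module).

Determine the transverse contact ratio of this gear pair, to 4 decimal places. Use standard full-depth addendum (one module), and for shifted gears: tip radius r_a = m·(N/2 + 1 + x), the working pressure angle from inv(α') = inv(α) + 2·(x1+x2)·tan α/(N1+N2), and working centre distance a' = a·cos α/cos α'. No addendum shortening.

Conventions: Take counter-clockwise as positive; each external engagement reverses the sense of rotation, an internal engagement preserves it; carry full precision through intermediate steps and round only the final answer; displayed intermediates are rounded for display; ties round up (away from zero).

class = single-mesh tooth geometry [involute pair 67T × 31T, m = 3.921]
base radii: r_b1 = 124.498546, r_b2 = 57.603805
tip radii: r_a1 = 136.768401, r_a2 = 65.280729
inv(α') = inv(18.592°) + 2·(+0.381+0.149)·tan α/(67+31) = 0.01552855  ⇒  α' = 20.26609°
a' = a·cos α / cos α' = 192.1290·cos 18.592°/cos 20.26609° = 194.119489
action lengths: √(r_a1²−r_b1²) = 56.618967, √(r_a2²−r_b2²) = 30.714414
base pitch p_b = π·m·cos α = 11.675335
CR = (56.618967 + 30.714414 − 194.119489·sin 20.26609°)/11.675335 = 1.721080
contact ratio ≈ 1.7211

1.7211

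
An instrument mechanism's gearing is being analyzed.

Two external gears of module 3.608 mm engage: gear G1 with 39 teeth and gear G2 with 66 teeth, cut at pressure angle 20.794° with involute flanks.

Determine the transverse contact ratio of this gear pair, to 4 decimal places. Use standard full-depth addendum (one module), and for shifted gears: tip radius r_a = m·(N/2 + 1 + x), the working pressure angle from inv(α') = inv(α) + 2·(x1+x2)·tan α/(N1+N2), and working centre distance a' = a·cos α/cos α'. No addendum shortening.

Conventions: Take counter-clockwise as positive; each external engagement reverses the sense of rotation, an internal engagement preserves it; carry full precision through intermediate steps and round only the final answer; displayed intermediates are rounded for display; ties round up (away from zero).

1.7128

recognized (one external pair, fixed centres): single-mesh tooth geometry, m = 3.608, N1 = 39, N2 = 66
base radii: r_b1 = 65.773211, r_b2 = 111.308511
tip radii: r_a1 = 73.964000, r_a2 = 122.672000
no profile shift: α' = α, a' = a
action lengths: √(r_a1²−r_b1²) = 33.831317, √(r_a2²−r_b2²) = 51.563891
base pitch p_b = π·m·cos α = 10.596545
CR = (33.831317 + 51.563891 − 189.420000·sin 20.79400°)/10.596545 = 1.712765
contact ratio ≈ 1.7128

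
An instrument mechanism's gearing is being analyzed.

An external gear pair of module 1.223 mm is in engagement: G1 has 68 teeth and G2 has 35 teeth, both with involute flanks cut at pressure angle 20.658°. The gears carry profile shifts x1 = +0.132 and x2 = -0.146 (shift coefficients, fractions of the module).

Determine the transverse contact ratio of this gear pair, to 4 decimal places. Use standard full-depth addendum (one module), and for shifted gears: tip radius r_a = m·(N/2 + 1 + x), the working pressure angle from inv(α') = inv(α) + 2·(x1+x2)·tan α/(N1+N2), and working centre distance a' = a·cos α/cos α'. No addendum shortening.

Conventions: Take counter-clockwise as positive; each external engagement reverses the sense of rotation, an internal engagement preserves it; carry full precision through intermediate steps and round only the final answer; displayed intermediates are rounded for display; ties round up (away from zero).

1.7233

recognized (one external pair, fixed centres): single-mesh tooth geometry, m = 1.223, N1 = 68, N2 = 35
base radii: r_b1 = 38.908398, r_b2 = 20.026381
tip radii: r_a1 = 42.966436, r_a2 = 22.446942
inv(α') = inv(20.658°) + 2·(+0.132-0.146)·tan α/(68+35) = 0.01637843  ⇒  α' = 20.61660°
a' = a·cos α / cos α' = 62.9845·cos 20.658°/cos 20.61660° = 62.967362
action lengths: √(r_a1²−r_b1²) = 18.227760, √(r_a2²−r_b2²) = 10.139490
base pitch p_b = π·m·cos α = 3.595128
CR = (18.227760 + 10.139490 − 62.967362·sin 20.61660°)/3.595128 = 1.723342
contact ratio ≈ 1.7233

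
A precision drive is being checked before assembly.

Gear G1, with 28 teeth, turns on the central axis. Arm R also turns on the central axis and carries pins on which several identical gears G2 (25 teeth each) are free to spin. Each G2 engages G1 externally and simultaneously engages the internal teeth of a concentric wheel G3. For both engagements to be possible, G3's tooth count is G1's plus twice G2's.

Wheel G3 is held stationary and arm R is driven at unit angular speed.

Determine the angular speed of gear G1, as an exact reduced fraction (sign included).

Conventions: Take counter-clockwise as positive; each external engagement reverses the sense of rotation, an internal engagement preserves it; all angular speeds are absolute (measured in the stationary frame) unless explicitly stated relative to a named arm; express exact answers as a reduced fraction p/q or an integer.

53/14

topology: planetary set — G1 28T / G2 25T / G3 78T, arm = carrier (Willis)
ring teeth: 28 + 2·25 = 78
28(ω_sun−ω_arm) = −78(ω_ring−ω_arm),  ω_ring = 0, ω_arm = 1
ω_sun = 1 − (78/28)(0−1) = 53/14
exact speed ratio = 53/14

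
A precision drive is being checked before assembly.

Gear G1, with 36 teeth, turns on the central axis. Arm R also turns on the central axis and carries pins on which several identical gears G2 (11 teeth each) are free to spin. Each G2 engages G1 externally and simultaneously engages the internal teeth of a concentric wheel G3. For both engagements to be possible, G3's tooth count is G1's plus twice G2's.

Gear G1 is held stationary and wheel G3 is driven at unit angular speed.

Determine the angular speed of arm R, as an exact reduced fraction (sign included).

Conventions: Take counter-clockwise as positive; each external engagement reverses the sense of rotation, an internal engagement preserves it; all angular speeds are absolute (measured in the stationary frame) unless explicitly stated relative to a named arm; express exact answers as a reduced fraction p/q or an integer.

planetary set (36T centre, 11T on arm, 58T internal) — Willis relation
ring teeth: 36 + 2·11 = 58
36(ω_sun−ω_arm) = −58(ω_ring−ω_arm),  ω_sun = 0, ω_ring = 1
36(0−ω_arm) = −58(1−ω_arm)  ⇒  94·ω_arm = 58  ⇒  ω_arm = 29/47
exact speed ratio = 29/47

29/47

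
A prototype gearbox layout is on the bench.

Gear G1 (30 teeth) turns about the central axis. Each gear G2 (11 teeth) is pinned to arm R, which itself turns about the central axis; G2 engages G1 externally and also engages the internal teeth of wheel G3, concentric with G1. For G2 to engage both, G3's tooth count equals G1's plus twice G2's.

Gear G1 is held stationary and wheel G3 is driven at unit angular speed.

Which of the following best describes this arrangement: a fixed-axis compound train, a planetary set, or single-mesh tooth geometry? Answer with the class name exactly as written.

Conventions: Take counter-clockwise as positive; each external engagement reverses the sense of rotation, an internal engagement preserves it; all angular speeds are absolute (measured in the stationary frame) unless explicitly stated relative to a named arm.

planetary set

planetary set (30T centre, 11T on arm, 52T internal) — Willis relation
classification: planetary set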